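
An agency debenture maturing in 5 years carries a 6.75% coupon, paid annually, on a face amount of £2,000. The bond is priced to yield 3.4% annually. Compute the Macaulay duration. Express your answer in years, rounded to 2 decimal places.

4.45 years

Periodic yield y = 0.034. Discount each cash flow and weight by its year:
  t   CF        PV=CF/(1+0.034)^t    t·PV
  1       135.00       130.5609       130.5609
  2       135.00       126.2678       252.5356
  3       135.00       122.1159       366.3476
  4       135.00       118.1005       472.4019
  5     2,135.00     1,806.3221     9,031.6103
  Σ                  2,303.3672    10,253.4564
Price P = Σ PV = 2,303.3672.
Macaulay duration = Σ(t·PV) / P = 10,253.4564 / 2,303.3672 = 4.45151 years.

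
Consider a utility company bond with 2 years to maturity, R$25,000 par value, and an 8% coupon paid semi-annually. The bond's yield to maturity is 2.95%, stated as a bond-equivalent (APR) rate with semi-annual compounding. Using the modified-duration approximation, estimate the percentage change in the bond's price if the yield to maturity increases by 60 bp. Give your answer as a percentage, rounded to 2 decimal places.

-1.12%

Periodic yield y = 0.01475. Modified duration first:
  t   CF        PV=CF/(1+0.01475)^t    t·PV
  1     1,000.00       985.4644       985.4644
  2     1,000.00       971.1401     1,942.2802
  3     1,000.00       957.0240     2,871.0719
  4    26,000.00    24,520.9396    98,083.7585
  Σ                 27,434.5681   103,882.5750
P = 27,434.5681; D_Mac = 3.78656 half-year periods = 1.89328 yrs; D_mod = 1.89328/(1+0.01475) = 1.86576 yrs.
ΔP/P ≈ -D_mod · Δy = -1.86576 × (+0.006) = -0.011195 = -1.1195%.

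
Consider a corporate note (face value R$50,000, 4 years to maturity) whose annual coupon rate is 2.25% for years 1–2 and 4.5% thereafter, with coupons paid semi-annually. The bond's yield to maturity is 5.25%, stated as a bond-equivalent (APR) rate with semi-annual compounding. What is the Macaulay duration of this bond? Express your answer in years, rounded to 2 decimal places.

3.81 years

Periodic yield y = 0.02625. Discount each cash flow and weight by its period:
  t   CF        PV=CF/(1+0.02625)^t    t·PV
  1       562.50       548.1121       548.1121
  2       562.50       534.0921     1,068.1843
  3       562.50       520.4308     1,561.2925
  4       562.50       507.1190     2,028.4758
  5     1,125.00       988.2952     4,941.4758
  6     1,125.00       963.0160     5,778.0960
  7     1,125.00       938.3834     6,568.6840
  8    51,125.00    41,553.5335   332,428.2681
  Σ                 46,552.9821   354,922.5886
Price P = Σ PV = 46,552.9821.
Macaulay duration = Σ(t·PV) / P = 354,922.5886 / 46,552.9821 = 7.62406 half-year periods.
In years: 7.62406 / 2 = 3.81203 years.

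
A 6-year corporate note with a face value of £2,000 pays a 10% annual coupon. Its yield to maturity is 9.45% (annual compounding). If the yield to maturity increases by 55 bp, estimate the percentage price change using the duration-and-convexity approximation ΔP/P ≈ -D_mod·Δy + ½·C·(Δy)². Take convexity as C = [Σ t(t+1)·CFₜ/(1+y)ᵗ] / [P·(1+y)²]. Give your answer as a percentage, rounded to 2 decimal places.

-2.38%

With y = 0.0945:
  t   CF        PV=CF/(1+0.0945)^t    t·PV        t(t+1)·PV
  1       200.00       182.7318       182.7318         365.4637
  2       200.00       166.9546       333.9093       1,001.7278
  3       200.00       152.5396       457.6189       1,830.4756
  4       200.00       139.3692       557.4770       2,787.3848
  5       200.00       127.3360       636.6799       3,820.0797
  6     2,200.00     1,279.7587     7,678.5521      53,749.8648
  Σ                  2,048.6900     9,846.9690      63,554.9963
P = 2,048.6900; D_Mac = 4.80647 yrs; D_mod = 4.39148 yrs; C = 25.89655.
Duration effect: -4.39148 × (+0.0055) = -0.024153
Convexity effect: 0.5 × 25.89655 × (0.0055)² = +0.0003917
ΔP/P ≈ -0.024153 + 0.0003917 = -0.023761 = -2.3761%.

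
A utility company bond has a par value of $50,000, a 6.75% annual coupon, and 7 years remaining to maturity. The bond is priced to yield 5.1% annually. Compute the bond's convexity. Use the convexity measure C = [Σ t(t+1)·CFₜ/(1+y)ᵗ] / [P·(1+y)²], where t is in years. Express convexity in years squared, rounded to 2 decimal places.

39.83

With y = 0.051:
  t   CF        PV=CF/(1+0.051)^t    t·PV        t(t+1)·PV
  1     3,375.00     3,211.2274     3,211.2274       6,422.4548
  2     3,375.00     3,055.4019     6,110.8038      18,332.4114
  3     3,375.00     2,907.1379     8,721.4136      34,885.6545
  4     3,375.00     2,766.0684    11,064.2735      55,321.3677
  5     3,375.00     2,631.8443    13,159.2216      78,955.3298
  6     3,375.00     2,504.1335    15,024.8011     105,173.6077
  7    53,375.00    37,680.6925   263,764.8476   2,110,118.7806
  Σ                 54,756.5059   321,056.5887   2,409,209.6065
P = 54,756.5059.
Convexity = Σ t(t+1)·PV / [P·(1+y)²] = 2,409,209.6065 / (54,756.5059 × 1.104601) = 39.83212.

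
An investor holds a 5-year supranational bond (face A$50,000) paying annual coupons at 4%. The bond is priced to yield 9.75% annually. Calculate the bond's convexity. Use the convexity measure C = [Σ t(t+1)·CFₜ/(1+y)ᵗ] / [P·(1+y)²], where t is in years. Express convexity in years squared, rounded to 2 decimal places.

With y = 0.0975:
  t   CF        PV=CF/(1+0.0975)^t    t·PV        t(t+1)·PV
  1     2,000.00     1,822.3235     1,822.3235       3,644.6469
  2     2,000.00     1,660.4314     3,320.8628       9,962.5884
  3     2,000.00     1,512.9215     4,538.7646      18,155.0586
  4     2,000.00     1,378.5162     5,514.0649      27,570.3244
  5    52,000.00    32,657.3318   163,286.6591     979,719.9548
  Σ                 39,031.5245   178,482.6749   1,039,052.5731
P = 39,031.5245.
Convexity = Σ t(t+1)·PV / [P·(1+y)²] = 1,039,052.5731 / (39,031.5245 × 1.204506) = 22.10105.

22.10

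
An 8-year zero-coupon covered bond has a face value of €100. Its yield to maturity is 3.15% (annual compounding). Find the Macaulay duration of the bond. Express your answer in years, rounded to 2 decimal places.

A zero-coupon bond has a single cash flow at maturity, so its Macaulay duration equals its maturity: 8 years.

8.00 years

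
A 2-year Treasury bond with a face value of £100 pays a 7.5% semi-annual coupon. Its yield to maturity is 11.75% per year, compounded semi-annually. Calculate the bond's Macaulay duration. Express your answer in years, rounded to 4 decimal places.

1.8895 years

Periodic yield y = 0.05875. Discount each cash flow and weight by its period:
  t   CF        PV=CF/(1+0.05875)^t    t·PV
  1         3.75         3.5419         3.5419
  2         3.75         3.3454         6.6907
  3         3.75         3.1597         9.4792
  4       103.75        82.5685       330.2740
  Σ                     92.6155       349.9859
Price P = Σ PV = 92.6155.
Macaulay duration = Σ(t·PV) / P = 349.9859 / 92.6155 = 3.77891 half-year periods.
In years: 3.77891 / 2 = 1.88946 years.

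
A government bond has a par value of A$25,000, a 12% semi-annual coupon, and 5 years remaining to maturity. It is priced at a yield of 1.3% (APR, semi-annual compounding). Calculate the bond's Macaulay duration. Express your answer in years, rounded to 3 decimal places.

Periodic yield y = 0.0065. Discount each cash flow and weight by its period:
  t   CF        PV=CF/(1+0.0065)^t    t·PV
  1     1,500.00     1,490.3130     1,490.3130
  2     1,500.00     1,480.6885     2,961.3770
  3     1,500.00     1,471.1262     4,413.3785
  4     1,500.00     1,461.6256     5,846.5024
  5     1,500.00     1,452.1864     7,260.9320
  6     1,500.00     1,442.8081     8,656.8488
  7     1,500.00     1,433.4905    10,034.4332
  8     1,500.00     1,424.2329    11,393.8635
  9     1,500.00     1,415.0352    12,735.3169
  10   26,500.00    24,837.5115   248,375.1153
  Σ                 37,909.0179   313,168.0805
Price P = Σ PV = 37,909.0179.
Macaulay duration = Σ(t·PV) / P = 313,168.0805 / 37,909.0179 = 8.26104 half-year periods.
In years: 8.26104 / 2 = 4.13052 years.

4.131 years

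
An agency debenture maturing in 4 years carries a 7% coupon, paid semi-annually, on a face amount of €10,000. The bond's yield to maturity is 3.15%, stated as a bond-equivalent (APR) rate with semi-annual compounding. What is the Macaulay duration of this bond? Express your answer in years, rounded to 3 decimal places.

Periodic yield y = 0.01575. Discount each cash flow and weight by its period:
  t   CF        PV=CF/(1+0.01575)^t    t·PV
  1       350.00       344.5730       344.5730
  2       350.00       339.2301       678.4602
  3       350.00       333.9701     1,001.9102
  4       350.00       328.7916     1,315.1664
  5       350.00       323.6934     1,618.4672
  6       350.00       318.6743     1,912.0459
  7       350.00       313.7330     2,196.1311
  8    10,350.00     9,133.6781    73,069.4248
  Σ                 11,436.3436    82,136.1788
Price P = Σ PV = 11,436.3436.
Macaulay duration = Σ(t·PV) / P = 82,136.1788 / 11,436.3436 = 7.18203 half-year periods.
In years: 7.18203 / 2 = 3.59102 years.

3.591 years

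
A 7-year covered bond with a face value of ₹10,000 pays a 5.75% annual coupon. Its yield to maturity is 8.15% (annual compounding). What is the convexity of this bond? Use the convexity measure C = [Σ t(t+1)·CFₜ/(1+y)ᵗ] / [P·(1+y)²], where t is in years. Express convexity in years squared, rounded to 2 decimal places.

37.77

With y = 0.0815:
  t   CF        PV=CF/(1+0.0815)^t    t·PV        t(t+1)·PV
  1       575.00       531.6690       531.6690       1,063.3380
  2       575.00       491.6033       983.2066       2,949.6199
  3       575.00       454.5569     1,363.6708       5,454.6830
  4       575.00       420.3023     1,681.2091       8,406.0457
  5       575.00       388.6290     1,943.1451      11,658.8706
  6       575.00       359.3426     2,156.0556      15,092.3891
  7    10,575.00     6,110.7527    42,775.2690     342,202.1522
  Σ                  8,756.8558    51,434.2252     386,827.0984
P = 8,756.8558.
Convexity = Σ t(t+1)·PV / [P·(1+y)²] = 386,827.0984 / (8,756.8558 × 1.169642) = 37.76727.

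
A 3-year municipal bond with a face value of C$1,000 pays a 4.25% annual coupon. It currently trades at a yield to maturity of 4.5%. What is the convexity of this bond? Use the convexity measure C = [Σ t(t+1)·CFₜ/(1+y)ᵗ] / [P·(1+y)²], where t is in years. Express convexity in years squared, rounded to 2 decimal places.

With y = 0.045:
  t   CF        PV=CF/(1+0.045)^t    t·PV        t(t+1)·PV
  1        42.50        40.6699        40.6699          81.3397
  2        42.50        38.9185        77.8370         233.5111
  3     1,042.50       913.5392     2,740.6176      10,962.4705
  Σ                    993.1276     2,859.1245      11,277.3214
P = 993.1276.
Convexity = Σ t(t+1)·PV / [P·(1+y)²] = 11,277.3214 / (993.1276 × 1.092025) = 10.39844.

10.40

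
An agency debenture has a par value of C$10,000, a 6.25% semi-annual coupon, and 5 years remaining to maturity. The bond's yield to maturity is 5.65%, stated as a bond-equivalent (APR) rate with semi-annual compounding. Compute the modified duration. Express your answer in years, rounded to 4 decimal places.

Periodic yield y = 0.02825. First find Macaulay duration:
  t   CF        PV=CF/(1+0.02825)^t    t·PV
  1       312.50       303.9144       303.9144
  2       312.50       295.5647       591.1294
  3       312.50       287.4444       862.3332
  4       312.50       279.5472     1,118.1888
  5       312.50       271.8670     1,359.3348
  6       312.50       264.3977     1,586.3863
  7       312.50       257.1337     1,799.9359
  8       312.50       250.0692     2,000.5539
  9       312.50       243.1989     2,188.7899
  10   10,312.50     7,805.0696    78,050.6959
  Σ                 10,258.2068    89,861.2626
P = 10,258.2068; Macaulay duration = 89,861.2626 / 10,258.2068 = 8.75994 half-year periods = 4.37997 years.
Modified duration = D_Mac / (1 + y) = 4.37997 / 1.02825 = 4.25963 years.

4.2596 years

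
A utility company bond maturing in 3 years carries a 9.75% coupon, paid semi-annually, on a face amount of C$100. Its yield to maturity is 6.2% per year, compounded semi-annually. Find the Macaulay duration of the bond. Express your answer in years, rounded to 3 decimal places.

Periodic yield y = 0.031. Discount each cash flow and weight by its period:
  t   CF        PV=CF/(1+0.031)^t    t·PV
  1        4.875         4.7284         4.7284
  2        4.875         4.5862         9.1725
  3        4.875         4.4483        13.3450
  4        4.875         4.3146        17.2584
  5        4.875         4.1849        20.9243
  6      104.875        87.3213       523.9275
  Σ                    109.5837       589.3562
Price P = Σ PV = 109.5837.
Macaulay duration = Σ(t·PV) / P = 589.3562 / 109.5837 = 5.37814 half-year periods.
In years: 5.37814 / 2 = 2.68907 years.

2.689 years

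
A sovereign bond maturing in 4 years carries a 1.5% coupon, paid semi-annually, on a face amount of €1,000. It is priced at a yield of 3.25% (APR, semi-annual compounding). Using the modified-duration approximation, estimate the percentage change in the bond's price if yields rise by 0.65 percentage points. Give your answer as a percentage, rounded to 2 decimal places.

Periodic yield y = 0.01625. Modified duration first:
  t   CF        PV=CF/(1+0.01625)^t    t·PV
  1         7.50         7.3801         7.3801
  2         7.50         7.2621        14.5241
  3         7.50         7.1459        21.4378
  4         7.50         7.0317        28.1267
  5         7.50         6.9192        34.5962
  6         7.50         6.8086        40.8516
  7         7.50         6.6997        46.8981
  8     1,007.50       885.6061     7,084.8486
  Σ                    934.8534     7,278.6633
P = 934.8534; D_Mac = 7.78589 half-year periods = 3.89294 yrs; D_mod = 3.89294/(1+0.01625) = 3.83069 yrs.
ΔP/P ≈ -D_mod · Δy = -3.83069 × (+0.0065) = -0.024900 = -2.4900%.

-2.49%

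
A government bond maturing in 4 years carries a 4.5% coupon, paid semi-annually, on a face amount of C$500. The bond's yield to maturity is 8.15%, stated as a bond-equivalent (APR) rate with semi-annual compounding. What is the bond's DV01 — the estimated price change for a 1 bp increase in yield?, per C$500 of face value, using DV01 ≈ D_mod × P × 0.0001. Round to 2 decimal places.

C$0.16

Periodic yield y = 0.04075.
  t   CF        PV=CF/(1+0.04075)^t    t·PV
  1        11.25        10.8095        10.8095
  2        11.25        10.3863        20.7725
  3        11.25         9.9796        29.9388
  4        11.25         9.5889        38.3554
  5        11.25         9.2134        46.0671
  6        11.25         8.8527        53.1160
  7        11.25         8.5060        59.5423
  8       511.25       371.4172     2,971.3373
  Σ                    438.7535     3,229.9389
P = 438.7535; D_Mac = 7.36163 half-year periods = 3.68081 yrs; D_mod = 3.53669 yrs.
DV01 ≈ 3.53669 × 438.7535 × 0.0001 = 0.155174.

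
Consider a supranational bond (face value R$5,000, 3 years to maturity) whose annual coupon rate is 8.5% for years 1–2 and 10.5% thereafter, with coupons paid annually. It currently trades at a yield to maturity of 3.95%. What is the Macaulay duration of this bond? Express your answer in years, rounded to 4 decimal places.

2.7883 years

Periodic yield y = 0.0395. Discount each cash flow and weight by its year:
  t   CF        PV=CF/(1+0.0395)^t    t·PV
  1       425.00       408.8504       408.8504
  2       425.00       393.3145       786.6290
  3     5,525.00     4,918.7959    14,756.3877
  Σ                  5,720.9608    15,951.8670
Price P = Σ PV = 5,720.9608.
Macaulay duration = Σ(t·PV) / P = 15,951.8670 / 5,720.9608 = 2.78832 years.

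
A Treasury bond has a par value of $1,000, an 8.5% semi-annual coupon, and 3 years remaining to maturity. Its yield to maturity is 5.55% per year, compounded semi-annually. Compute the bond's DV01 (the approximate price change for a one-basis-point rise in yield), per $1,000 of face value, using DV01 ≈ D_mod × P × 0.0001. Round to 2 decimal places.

$0.29

Periodic yield y = 0.02775.
  t   CF        PV=CF/(1+0.02775)^t    t·PV
  1        42.50        41.3525        41.3525
  2        42.50        40.2359        80.4718
  3        42.50        39.1495       117.4486
  4        42.50        38.0925       152.3698
  5        42.50        37.0639       185.3197
  6     1,042.50       884.6086     5,307.6515
  Σ                  1,080.5029     5,884.6139
P = 1,080.5029; D_Mac = 5.44618 half-year periods = 2.72309 yrs; D_mod = 2.64956 yrs.
DV01 ≈ 2.64956 × 1,080.5029 × 0.0001 = 0.286286.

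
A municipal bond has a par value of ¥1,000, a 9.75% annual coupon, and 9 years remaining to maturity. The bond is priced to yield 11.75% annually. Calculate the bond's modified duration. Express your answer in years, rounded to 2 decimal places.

5.57 years

Periodic yield y = 0.1175. First find Macaulay duration:
  t   CF        PV=CF/(1+0.1175)^t    t·PV
  1        97.50        87.2483        87.2483
  2        97.50        78.0746       156.1491
  3        97.50        69.8654       209.5961
  4        97.50        62.5194       250.0774
  5        97.50        55.9457       279.7287
  6        97.50        50.0633       300.3798
  7        97.50        44.7994       313.5956
  8        97.50        40.0889       320.7114
  9     1,097.50       403.8097     3,634.2873
  Σ                    892.4146     5,551.7736
P = 892.4146; Macaulay duration = 5,551.7736 / 892.4146 = 6.22107 years.
Modified duration = D_Mac / (1 + y) = 6.22107 / 1.1175 = 5.56695 years.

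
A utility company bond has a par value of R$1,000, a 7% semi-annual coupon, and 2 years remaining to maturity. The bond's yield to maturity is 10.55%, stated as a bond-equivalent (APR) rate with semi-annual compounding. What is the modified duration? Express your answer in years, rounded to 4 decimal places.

1.8021 years

Periodic yield y = 0.05275. First find Macaulay duration:
  t   CF        PV=CF/(1+0.05275)^t    t·PV
  1        35.00        33.2463        33.2463
  2        35.00        31.5804        63.1608
  3        35.00        29.9980        89.9940
  4     1,035.00       842.6347     3,370.5389
  Σ                    937.4594     3,556.9399
P = 937.4594; Macaulay duration = 3,556.9399 / 937.4594 = 3.79423 half-year periods = 1.89712 years.
Modified duration = D_Mac / (1 + y) = 1.89712 / 1.05275 = 1.80206 years.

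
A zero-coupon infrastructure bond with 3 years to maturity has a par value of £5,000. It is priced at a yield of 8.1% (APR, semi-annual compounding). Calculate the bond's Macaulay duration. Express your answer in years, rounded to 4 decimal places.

A zero-coupon bond has a single cash flow at maturity, so its Macaulay duration equals its maturity: 3 years.
(Equivalently: 6 semi-annual periods ÷ 2 = 3 years.)

3.0000 years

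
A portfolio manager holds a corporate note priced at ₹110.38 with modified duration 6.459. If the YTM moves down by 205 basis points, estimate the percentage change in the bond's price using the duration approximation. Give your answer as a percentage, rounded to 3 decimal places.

+13.241%

Duration approximation: ΔP/P ≈ -D_mod · Δy = -6.459 × (-0.0205) = +0.1324095.
As a percentage: +13.24095%.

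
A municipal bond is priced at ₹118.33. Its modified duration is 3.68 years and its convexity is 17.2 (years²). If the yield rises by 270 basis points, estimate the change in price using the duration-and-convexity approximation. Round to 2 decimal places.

Duration effect: -D_mod·Δy = -3.68 × (+0.027) = -0.099360
Convexity effect: ½·C·(Δy)² = 0.5 × 17.2 × (0.027)² = +0.0062694
ΔP/P ≈ -0.099360 + 0.0062694 = -0.0930906
ΔP ≈ 118.33 × (-0.0930906) = -11.015410698.

-₹11.02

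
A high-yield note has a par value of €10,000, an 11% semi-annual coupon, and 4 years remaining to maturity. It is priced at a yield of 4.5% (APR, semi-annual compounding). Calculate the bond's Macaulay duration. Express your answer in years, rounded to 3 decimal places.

Periodic yield y = 0.0225. Discount each cash flow and weight by its period:
  t   CF        PV=CF/(1+0.0225)^t    t·PV
  1       550.00       537.8973       537.8973
  2       550.00       526.0609     1,052.1219
  3       550.00       514.4850     1,543.4551
  4       550.00       503.1638     2,012.6554
  5       550.00       492.0918     2,460.4589
  6       550.00       481.2633     2,887.5801
  7       550.00       470.6732     3,294.7124
  8    10,550.00     8,829.6996    70,637.5964
  Σ                 12,355.3350    84,426.4774
Price P = Σ PV = 12,355.3350.
Macaulay duration = Σ(t·PV) / P = 84,426.4774 / 12,355.3350 = 6.83320 half-year periods.
In years: 6.83320 / 2 = 3.41660 years.

3.417 years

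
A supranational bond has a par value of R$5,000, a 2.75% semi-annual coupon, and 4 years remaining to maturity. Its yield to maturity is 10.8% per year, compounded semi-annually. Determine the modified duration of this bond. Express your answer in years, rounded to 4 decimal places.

3.5846 years

Periodic yield y = 0.054. First find Macaulay duration:
  t   CF        PV=CF/(1+0.054)^t    t·PV
  1        68.75        65.2277        65.2277
  2        68.75        61.8859       123.7717
  3        68.75        58.7152       176.1457
  4        68.75        55.7071       222.8283
  5        68.75        52.8530       264.2650
  6        68.75        50.1452       300.8710
  7        68.75        47.5761       333.0324
  8     5,068.75     3,327.9438    26,623.5505
  Σ                  3,720.0539    28,109.6922
P = 3,720.0539; Macaulay duration = 28,109.6922 / 3,720.0539 = 7.55626 half-year periods = 3.77813 years.
Modified duration = D_Mac / (1 + y) = 3.77813 / 1.054 = 3.58456 years.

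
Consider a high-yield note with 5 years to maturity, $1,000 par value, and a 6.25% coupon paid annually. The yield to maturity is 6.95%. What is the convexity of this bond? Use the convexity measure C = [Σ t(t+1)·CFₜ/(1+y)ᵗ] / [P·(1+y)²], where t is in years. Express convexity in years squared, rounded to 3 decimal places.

With y = 0.0695:
  t   CF        PV=CF/(1+0.0695)^t    t·PV        t(t+1)·PV
  1        62.50        58.4385        58.4385         116.8770
  2        62.50        54.6410       109.2819         327.8458
  3        62.50        51.0902       153.2706         613.0825
  4        62.50        47.7702       191.0807         955.4036
  5     1,062.50       759.3203     3,796.6014      22,779.6081
  Σ                    971.2602     4,308.6732      24,792.8171
P = 971.2602.
Convexity = Σ t(t+1)·PV / [P·(1+y)²] = 24,792.8171 / (971.2602 × 1.143830) = 22.31664.

22.317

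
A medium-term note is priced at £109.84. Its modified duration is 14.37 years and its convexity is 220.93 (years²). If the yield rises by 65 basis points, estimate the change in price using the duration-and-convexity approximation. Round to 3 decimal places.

Duration effect: -D_mod·Δy = -14.37 × (+0.0065) = -0.093405
Convexity effect: ½·C·(Δy)² = 0.5 × 220.93 × (0.0065)² = +0.00466714625
ΔP/P ≈ -0.093405 + 0.00466714625 = -0.08873785375
ΔP ≈ 109.84 × (-0.08873785375) = -9.7469658559.

-£9.747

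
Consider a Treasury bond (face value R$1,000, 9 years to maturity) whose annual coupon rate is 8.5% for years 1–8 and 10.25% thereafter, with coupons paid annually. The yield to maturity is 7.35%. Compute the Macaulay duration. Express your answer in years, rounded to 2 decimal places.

Periodic yield y = 0.0735. Discount each cash flow and weight by its year:
  t   CF        PV=CF/(1+0.0735)^t    t·PV
  1        85.00        79.1803        79.1803
  2        85.00        73.7590       147.5179
  3        85.00        68.7089       206.1266
  4        85.00        64.0045       256.0181
  5        85.00        59.6223       298.1115
  6        85.00        55.5401       333.2406
  7        85.00        51.7374       362.1618
  8        85.00        48.1951       385.5605
  9     1,102.50       582.3179     5,240.8613
  Σ                  1,083.0654     7,308.7786
Price P = Σ PV = 1,083.0654.
Macaulay duration = Σ(t·PV) / P = 7,308.7786 / 1,083.0654 = 6.74823 years.

6.75 years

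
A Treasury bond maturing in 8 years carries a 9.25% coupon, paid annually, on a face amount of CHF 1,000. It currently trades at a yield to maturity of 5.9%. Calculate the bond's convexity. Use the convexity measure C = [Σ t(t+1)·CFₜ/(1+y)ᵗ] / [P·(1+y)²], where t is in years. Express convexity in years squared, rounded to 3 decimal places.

With y = 0.059:
  t   CF        PV=CF/(1+0.059)^t    t·PV        t(t+1)·PV
  1        92.50        87.3466        87.3466         174.6931
  2        92.50        82.4802       164.9604         494.8813
  3        92.50        77.8850       233.6550         934.6201
  4        92.50        73.5458       294.1832       1,470.9161
  5        92.50        69.4484       347.2418       2,083.4505
  6        92.50        65.5792       393.4751       2,754.3255
  7        92.50        61.9256       433.4790       3,467.8319
  8     1,092.50       690.6432     5,525.1459      49,726.3132
  Σ                  1,208.8539     7,479.4869      61,107.0317
P = 1,208.8539.
Convexity = Σ t(t+1)·PV / [P·(1+y)²] = 61,107.0317 / (1,208.8539 × 1.121481) = 45.07393.

45.074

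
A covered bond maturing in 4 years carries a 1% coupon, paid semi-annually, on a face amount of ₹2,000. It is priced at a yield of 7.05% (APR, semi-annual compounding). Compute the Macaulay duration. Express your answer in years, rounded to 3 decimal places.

3.920 years

Periodic yield y = 0.03525. Discount each cash flow and weight by its period:
  t   CF        PV=CF/(1+0.03525)^t    t·PV
  1        10.00         9.6595         9.6595
  2        10.00         9.3306        18.6612
  3        10.00         9.0129        27.0387
  4        10.00         8.7060        34.8240
  5        10.00         8.4096        42.0479
  6        10.00         8.1232        48.7394
  7        10.00         7.8466        54.9264
  8     2,010.00     1,523.4708    12,187.7667
  Σ                  1,584.5593    12,423.6637
Price P = Σ PV = 1,584.5593.
Macaulay duration = Σ(t·PV) / P = 12,423.6637 / 1,584.5593 = 7.84045 half-year periods.
In years: 7.84045 / 2 = 3.92023 years.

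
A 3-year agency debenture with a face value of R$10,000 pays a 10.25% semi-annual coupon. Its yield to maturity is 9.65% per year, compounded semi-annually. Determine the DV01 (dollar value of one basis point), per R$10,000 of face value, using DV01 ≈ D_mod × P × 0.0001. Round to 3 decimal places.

Periodic yield y = 0.04825.
  t   CF        PV=CF/(1+0.04825)^t    t·PV
  1       512.50       488.9101       488.9101
  2       512.50       466.4060       932.8120
  3       512.50       444.9378     1,334.8133
  4       512.50       424.4577     1,697.8307
  5       512.50       404.9203     2,024.6013
  6    10,512.50     7,923.4949    47,540.9694
  Σ                 10,153.1267    54,019.9367
P = 10,153.1267; D_Mac = 5.32052 half-year periods = 2.66026 yrs; D_mod = 2.53781 yrs.
DV01 ≈ 2.53781 × 10,153.1267 × 0.0001 = 2.576672.

R$2.577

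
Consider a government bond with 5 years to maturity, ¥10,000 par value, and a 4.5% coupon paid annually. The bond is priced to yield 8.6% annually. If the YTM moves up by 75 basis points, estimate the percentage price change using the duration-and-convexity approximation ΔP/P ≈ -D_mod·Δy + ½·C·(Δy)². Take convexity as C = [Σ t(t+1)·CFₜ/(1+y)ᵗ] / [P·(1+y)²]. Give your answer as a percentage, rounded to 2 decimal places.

-3.07%

With y = 0.086:
  t   CF        PV=CF/(1+0.086)^t    t·PV        t(t+1)·PV
  1       450.00       414.3646       414.3646         828.7293
  2       450.00       381.5512       763.1025       2,289.3074
  3       450.00       351.3363     1,054.0089       4,216.0357
  4       450.00       323.5141     1,294.0564       6,470.2820
  5    10,450.00     6,917.7867    34,588.9333     207,533.5996
  Σ                  8,388.5529    38,114.4657     221,337.9541
P = 8,388.5529; D_Mac = 4.54363 yrs; D_mod = 4.18382 yrs; C = 22.37223.
Duration effect: -4.18382 × (+0.0075) = -0.031379
Convexity effect: 0.5 × 22.37223 × (0.0075)² = +0.0006292
ΔP/P ≈ -0.031379 + 0.0006292 = -0.030749 = -3.0749%.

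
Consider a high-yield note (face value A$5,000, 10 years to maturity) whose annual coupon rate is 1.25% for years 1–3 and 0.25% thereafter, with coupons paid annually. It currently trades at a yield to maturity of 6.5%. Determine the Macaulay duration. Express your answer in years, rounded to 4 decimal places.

Periodic yield y = 0.065. Discount each cash flow and weight by its year:
  t   CF        PV=CF/(1+0.065)^t    t·PV
  1        62.50        58.6854        58.6854
  2        62.50        55.1037       110.2074
  3        62.50        51.7406       155.2217
  4        12.50         9.7165        38.8662
  5        12.50         9.1235        45.6176
  6        12.50         8.5667        51.4001
  7        12.50         8.0438        56.3068
  8        12.50         7.5529        60.4231
  9        12.50         7.0919        63.8272
  10    5,012.50     2,670.2893    26,702.8925
  Σ                  2,885.9143    27,343.4480
Price P = Σ PV = 2,885.9143.
Macaulay duration = Σ(t·PV) / P = 27,343.4480 / 2,885.9143 = 9.47480 years.

9.4748 years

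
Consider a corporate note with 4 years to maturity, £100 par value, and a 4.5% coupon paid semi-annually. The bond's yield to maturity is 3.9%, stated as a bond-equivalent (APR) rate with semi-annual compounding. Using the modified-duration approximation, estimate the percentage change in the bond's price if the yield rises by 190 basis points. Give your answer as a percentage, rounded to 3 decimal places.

Periodic yield y = 0.0195. Modified duration first:
  t   CF        PV=CF/(1+0.0195)^t    t·PV
  1         2.25         2.2070         2.2070
  2         2.25         2.1648         4.3295
  3         2.25         2.1233         6.3700
  4         2.25         2.0827         8.3309
  5         2.25         2.0429        10.2145
  6         2.25         2.0038        12.0229
  7         2.25         1.9655        13.7585
  8       102.25        87.6124       700.8990
  Σ                    102.2024       758.1324
P = 102.2024; D_Mac = 7.41795 half-year periods = 3.70898 yrs; D_mod = 3.70898/(1+0.0195) = 3.63803 yrs.
ΔP/P ≈ -D_mod · Δy = -3.63803 × (+0.019) = -0.069123 = -6.9123%.

-6.912%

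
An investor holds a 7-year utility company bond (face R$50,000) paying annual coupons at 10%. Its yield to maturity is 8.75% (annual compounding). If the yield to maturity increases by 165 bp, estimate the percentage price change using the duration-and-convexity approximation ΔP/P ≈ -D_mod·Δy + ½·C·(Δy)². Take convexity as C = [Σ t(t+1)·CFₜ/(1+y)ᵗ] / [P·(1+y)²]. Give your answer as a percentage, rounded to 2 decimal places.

With y = 0.0875:
  t   CF        PV=CF/(1+0.0875)^t    t·PV        t(t+1)·PV
  1     5,000.00     4,597.7011     4,597.7011       9,195.4023
  2     5,000.00     4,227.7712     8,455.5423      25,366.6270
  3     5,000.00     3,887.6057    11,662.8170      46,651.2681
  4     5,000.00     3,574.8098    14,299.2393      71,496.1963
  5     5,000.00     3,287.1814    16,435.9072      98,615.4432
  6     5,000.00     3,022.6956    18,136.1735     126,953.2142
  7    55,000.00    30,574.3920   214,020.7443   1,712,165.9546
  Σ                 53,172.1569   287,608.1248   2,090,444.1058
P = 53,172.1569; D_Mac = 5.40900 yrs; D_mod = 4.97379 yrs; C = 33.24266.
Duration effect: -4.97379 × (+0.0165) = -0.082068
Convexity effect: 0.5 × 33.24266 × (0.0165)² = +0.0045252
ΔP/P ≈ -0.082068 + 0.0045252 = -0.077542 = -7.7542%.

-7.75%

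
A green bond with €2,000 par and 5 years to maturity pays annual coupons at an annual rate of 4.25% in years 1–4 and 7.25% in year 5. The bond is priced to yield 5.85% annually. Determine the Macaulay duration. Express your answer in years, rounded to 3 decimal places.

4.602 years

Periodic yield y = 0.0585. Discount each cash flow and weight by its year:
  t   CF        PV=CF/(1+0.0585)^t    t·PV
  1        85.00        80.3023        80.3023
  2        85.00        75.8643       151.7285
  3        85.00        71.6715       215.0144
  4        85.00        67.7104       270.8417
  5     2,145.00     1,614.2581     8,071.2907
  Σ                  1,909.8066     8,789.1776
Price P = Σ PV = 1,909.8066.
Macaulay duration = Σ(t·PV) / P = 8,789.1776 / 1,909.8066 = 4.60213 years.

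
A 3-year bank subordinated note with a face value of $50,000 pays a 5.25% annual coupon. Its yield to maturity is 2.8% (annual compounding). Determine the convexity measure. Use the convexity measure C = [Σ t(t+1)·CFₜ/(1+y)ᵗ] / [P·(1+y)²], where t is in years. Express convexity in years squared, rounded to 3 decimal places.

10.640

With y = 0.028:
  t   CF        PV=CF/(1+0.028)^t    t·PV        t(t+1)·PV
  1     2,625.00     2,553.5019     2,553.5019       5,107.0039
  2     2,625.00     2,483.9513     4,967.9026      14,903.7079
  3    52,625.00    48,440.9626   145,322.8879     581,291.5514
  Σ                 53,478.4159   152,844.2924     601,302.2632
P = 53,478.4159.
Convexity = Σ t(t+1)·PV / [P·(1+y)²] = 601,302.2632 / (53,478.4159 × 1.056784) = 10.63967.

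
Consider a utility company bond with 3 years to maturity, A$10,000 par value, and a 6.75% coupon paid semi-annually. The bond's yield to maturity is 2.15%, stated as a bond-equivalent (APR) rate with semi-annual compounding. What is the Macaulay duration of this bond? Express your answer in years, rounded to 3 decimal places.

2.782 years

Periodic yield y = 0.01075. Discount each cash flow and weight by its period:
  t   CF        PV=CF/(1+0.01075)^t    t·PV
  1       337.50       333.9105       333.9105
  2       337.50       330.3591       660.7182
  3       337.50       326.8455       980.5365
  4       337.50       323.3693     1,293.4772
  5       337.50       319.9300     1,599.6502
  6    10,337.50     9,695.1163    58,170.6977
  Σ                 11,329.5307    63,038.9903
Price P = Σ PV = 11,329.5307.
Macaulay duration = Σ(t·PV) / P = 63,038.9903 / 11,329.5307 = 5.56413 half-year periods.
In years: 5.56413 / 2 = 2.78207 years.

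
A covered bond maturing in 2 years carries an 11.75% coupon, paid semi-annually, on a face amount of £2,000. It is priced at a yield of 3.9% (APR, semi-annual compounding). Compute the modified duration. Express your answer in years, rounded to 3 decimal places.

Periodic yield y = 0.0195. First find Macaulay duration:
  t   CF        PV=CF/(1+0.0195)^t    t·PV
  1       117.50       115.2526       115.2526
  2       117.50       113.0481       226.0963
  3       117.50       110.8859       332.6576
  4     2,117.50     1,960.0832     7,840.3327
  Σ                  2,299.2697     8,514.3391
P = 2,299.2697; Macaulay duration = 8,514.3391 / 2,299.2697 = 3.70306 half-year periods = 1.85153 years.
Modified duration = D_Mac / (1 + y) = 1.85153 / 1.0195 = 1.81612 years.

1.816 years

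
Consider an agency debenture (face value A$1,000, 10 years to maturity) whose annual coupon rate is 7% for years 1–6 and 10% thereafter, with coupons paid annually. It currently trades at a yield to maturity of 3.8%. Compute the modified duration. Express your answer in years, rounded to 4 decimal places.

7.5696 years

Periodic yield y = 0.038. First find Macaulay duration:
  t   CF        PV=CF/(1+0.038)^t    t·PV
  1        70.00        67.4374        67.4374
  2        70.00        64.9686       129.9371
  3        70.00        62.5901       187.7704
  4        70.00        60.2988       241.1952
  5        70.00        58.0913       290.4566
  6        70.00        55.9647       335.7880
  7       100.00        77.0227       539.1586
  8       100.00        74.2030       593.6236
  9       100.00        71.4865       643.3782
  10    1,100.00       757.5637     7,575.6369
  Σ                  1,349.6267    10,604.3821
P = 1,349.6267; Macaulay duration = 10,604.3821 / 1,349.6267 = 7.85727 years.
Modified duration = D_Mac / (1 + y) = 7.85727 / 1.038 = 7.56963 years.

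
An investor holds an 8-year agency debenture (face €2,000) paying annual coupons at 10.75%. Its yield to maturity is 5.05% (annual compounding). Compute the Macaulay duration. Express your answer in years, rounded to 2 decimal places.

6.09 years

Periodic yield y = 0.0505. Discount each cash flow and weight by its year:
  t   CF        PV=CF/(1+0.0505)^t    t·PV
  1       215.00       204.6644       204.6644
  2       215.00       194.8257       389.6515
  3       215.00       185.4600       556.3800
  4       215.00       176.5445       706.1781
  5       215.00       168.0576       840.2880
  6       215.00       159.9787       959.8721
  7       215.00       152.2881     1,066.0169
  8     2,215.00     1,493.5002    11,948.0014
  Σ                  2,735.3193    16,671.0525
Price P = Σ PV = 2,735.3193.
Macaulay duration = Σ(t·PV) / P = 16,671.0525 / 2,735.3193 = 6.09474 years.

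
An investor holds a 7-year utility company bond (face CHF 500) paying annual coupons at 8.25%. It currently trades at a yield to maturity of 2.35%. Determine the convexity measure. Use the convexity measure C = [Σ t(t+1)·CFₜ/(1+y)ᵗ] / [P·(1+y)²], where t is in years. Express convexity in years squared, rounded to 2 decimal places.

41.46

With y = 0.0235:
  t   CF        PV=CF/(1+0.0235)^t    t·PV        t(t+1)·PV
  1        41.25        40.3029        40.3029          80.6058
  2        41.25        39.3775        78.7550         236.2651
  3        41.25        38.4734       115.4202         461.6806
  4        41.25        37.5900       150.3601         751.8004
  5        41.25        36.7269       183.6347       1,101.8081
  6        41.25        35.8837       215.3020       1,507.1142
  7       541.25       460.0266     3,220.1865      25,761.4917
  Σ                    688.3810     4,003.9613      29,900.7659
P = 688.3810.
Convexity = Σ t(t+1)·PV / [P·(1+y)²] = 29,900.7659 / (688.3810 × 1.047552) = 41.46462.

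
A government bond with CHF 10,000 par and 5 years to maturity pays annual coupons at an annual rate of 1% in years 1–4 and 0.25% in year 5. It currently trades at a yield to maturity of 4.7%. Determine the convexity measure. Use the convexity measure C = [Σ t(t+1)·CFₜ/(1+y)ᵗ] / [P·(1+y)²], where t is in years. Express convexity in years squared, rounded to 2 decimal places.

With y = 0.047:
  t   CF        PV=CF/(1+0.047)^t    t·PV        t(t+1)·PV
  1       100.00        95.5110        95.5110         191.0220
  2       100.00        91.2235       182.4470         547.3409
  3       100.00        87.1284       261.3853       1,045.5413
  4       100.00        83.2172       332.8689       1,664.3447
  5    10,025.00     7,968.0302    39,840.1511     239,040.9068
  Σ                  8,325.1104    40,712.3633     242,489.1556
P = 8,325.1104.
Convexity = Σ t(t+1)·PV / [P·(1+y)²] = 242,489.1556 / (8,325.1104 × 1.096209) = 26.57106.

26.57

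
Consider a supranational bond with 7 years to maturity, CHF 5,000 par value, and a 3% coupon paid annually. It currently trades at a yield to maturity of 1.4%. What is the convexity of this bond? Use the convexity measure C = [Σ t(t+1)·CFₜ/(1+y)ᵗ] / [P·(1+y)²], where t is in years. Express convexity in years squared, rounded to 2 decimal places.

48.79

With y = 0.014:
  t   CF        PV=CF/(1+0.014)^t    t·PV        t(t+1)·PV
  1       150.00       147.9290       147.9290         295.8580
  2       150.00       145.8866       291.7732         875.3195
  3       150.00       143.8724       431.6171       1,726.4684
  4       150.00       141.8860       567.5439       2,837.7193
  5       150.00       139.9270       699.6349       4,197.8096
  6       150.00       137.9951       827.9703       5,795.7924
  7     5,150.00     4,672.4164    32,706.9151     261,655.3211
  Σ                  5,529.9124    35,673.3835     277,384.2883
P = 5,529.9124.
Convexity = Σ t(t+1)·PV / [P·(1+y)²] = 277,384.2883 / (5,529.9124 × 1.028196) = 48.78516.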